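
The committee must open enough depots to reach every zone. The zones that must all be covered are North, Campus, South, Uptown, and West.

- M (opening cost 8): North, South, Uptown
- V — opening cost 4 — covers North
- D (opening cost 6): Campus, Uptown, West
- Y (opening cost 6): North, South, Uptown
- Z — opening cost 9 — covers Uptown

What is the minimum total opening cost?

12

Choose D and Y: together they cover North, Campus, South, Uptown, West — every zone.
Total opening cost: 6 + 6 = 12.
No cover costs less than 12.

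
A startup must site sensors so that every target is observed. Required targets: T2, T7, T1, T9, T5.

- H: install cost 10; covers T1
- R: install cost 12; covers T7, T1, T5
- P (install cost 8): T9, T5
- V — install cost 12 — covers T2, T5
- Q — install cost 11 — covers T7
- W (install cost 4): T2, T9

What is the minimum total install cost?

16

This is an integer covering problem.
Choose R and W: together they cover T2, T7, T1, T9, T5 — every target.
Total install cost: 12 + 4 = 16.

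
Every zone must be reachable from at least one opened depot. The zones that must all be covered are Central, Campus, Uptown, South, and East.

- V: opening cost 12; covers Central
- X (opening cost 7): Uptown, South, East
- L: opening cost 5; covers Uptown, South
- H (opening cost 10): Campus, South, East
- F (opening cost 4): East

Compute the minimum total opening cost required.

The greedy cost-per-new-zone heuristic would pick X, H, and V for 29, but a cheaper cover exists.
Choose V, L, and H: together they cover Central, Campus, Uptown, South, East — every zone.
Total opening cost: 12 + 5 + 10 = 27.
No cover costs less than 27.

27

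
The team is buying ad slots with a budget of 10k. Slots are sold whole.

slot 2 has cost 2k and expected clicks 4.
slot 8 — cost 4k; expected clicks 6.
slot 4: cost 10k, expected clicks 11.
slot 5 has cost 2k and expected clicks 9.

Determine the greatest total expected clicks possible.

19

Allowing fractional choices, the relaxed optimum would be about 21.2, but ad slots are indivisible.
slot 8 + slot 5: cost 4 + 2 = 6 ≤ 10, expected clicks 6 + 9 = 15.
slot 2 + slot 8 + slot 5: cost 2 + 4 + 2 = 8 ≤ 10, expected clicks 4 + 6 + 9 = 19.
slot 2 + slot 5: cost 2 + 2 = 4 ≤ 10, expected clicks 4 + 9 = 13.
Best is slot 2, slot 8, and slot 5 with total expected clicks 19.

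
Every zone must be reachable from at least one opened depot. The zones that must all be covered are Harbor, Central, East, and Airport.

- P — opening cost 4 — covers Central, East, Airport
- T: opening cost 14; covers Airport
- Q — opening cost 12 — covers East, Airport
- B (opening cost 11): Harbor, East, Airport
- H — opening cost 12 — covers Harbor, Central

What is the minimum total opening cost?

15

This is an integer covering problem.
Choose P and B: together they cover Harbor, Central, East, Airport — every zone.
Total opening cost: 4 + 11 = 15.
No cover costs less than 15.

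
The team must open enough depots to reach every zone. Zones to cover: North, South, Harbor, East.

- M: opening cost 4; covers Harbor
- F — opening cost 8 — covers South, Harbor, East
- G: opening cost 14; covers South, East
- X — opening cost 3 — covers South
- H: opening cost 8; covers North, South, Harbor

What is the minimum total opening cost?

Choose F and H: together they cover North, South, Harbor, East — every zone.
Total opening cost: 8 + 8 = 16.
No cover costs less than 16.

16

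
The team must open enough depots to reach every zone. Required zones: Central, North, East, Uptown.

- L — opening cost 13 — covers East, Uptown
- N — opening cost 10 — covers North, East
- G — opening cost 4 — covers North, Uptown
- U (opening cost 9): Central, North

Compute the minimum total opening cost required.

The greedy cost-per-new-zone heuristic would pick G, U, and N for 23, but a cheaper cover exists.
Choose L and U: together they cover Central, North, East, Uptown — every zone.
Total opening cost: 13 + 9 = 22.
No cover costs less than 22.

22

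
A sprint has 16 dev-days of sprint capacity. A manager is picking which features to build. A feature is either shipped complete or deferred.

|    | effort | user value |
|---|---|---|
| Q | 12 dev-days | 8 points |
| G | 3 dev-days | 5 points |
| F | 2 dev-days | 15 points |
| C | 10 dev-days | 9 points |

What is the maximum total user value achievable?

Take G, F, and C: effort 3 + 2 + 10 = 15 ≤ 16, user value 5 + 15 + 9 = 29.
No other feasible combination does better.

29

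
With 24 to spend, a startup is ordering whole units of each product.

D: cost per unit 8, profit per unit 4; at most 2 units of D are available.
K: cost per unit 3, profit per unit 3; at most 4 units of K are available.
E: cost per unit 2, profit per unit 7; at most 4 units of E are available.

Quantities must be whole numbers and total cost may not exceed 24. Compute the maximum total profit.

40

1×D, 2×K, and 4×E: cost 22 ≤ 24, profit 1·4 + 2·3 + 4·7 = 38.
4×K and 4×E: cost 20 ≤ 24, profit 4·3 + 4·7 = 40.
Best is 40.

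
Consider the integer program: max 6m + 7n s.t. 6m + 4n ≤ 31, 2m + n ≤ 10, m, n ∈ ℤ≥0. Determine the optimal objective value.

(m,n)=(0,7): 6·0+4·7=28≤31, 2·0+1·7=7≤10, objective 49.
(m,n)=(1,6): 6·1+4·6=30≤31, 2·1+1·6=8≤10, objective 48.
(m,n)=(0,6): 6·0+4·6=24≤31, 2·0+1·6=6≤10, objective 42.
The best lattice point is (0,7), giving 49.

49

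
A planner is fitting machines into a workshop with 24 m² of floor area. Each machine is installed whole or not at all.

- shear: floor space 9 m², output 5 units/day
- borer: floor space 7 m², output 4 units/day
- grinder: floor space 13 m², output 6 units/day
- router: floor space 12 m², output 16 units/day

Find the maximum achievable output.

21

router: floor space 12 ≤ 24, output 16.
borer + router: floor space 7 + 12 = 19 ≤ 24, output 4 + 16 = 20.
shear + router: floor space 9 + 12 = 21 ≤ 24, output 5 + 16 = 21.
Best is shear and router with total output 21.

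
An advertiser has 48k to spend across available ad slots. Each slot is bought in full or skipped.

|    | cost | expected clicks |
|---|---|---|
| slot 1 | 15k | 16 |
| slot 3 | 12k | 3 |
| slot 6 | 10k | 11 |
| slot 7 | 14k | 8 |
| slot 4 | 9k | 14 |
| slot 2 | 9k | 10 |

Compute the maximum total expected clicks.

51

This is a 0-1 knapsack instance.
slot 1 + slot 6 + slot 4 + slot 2: cost 15 + 10 + 9 + 9 = 43 ≤ 48, expected clicks 16 + 11 + 14 + 10 = 51.
slot 1 + slot 6 + slot 7 + slot 4: cost 15 + 10 + 14 + 9 = 48 ≤ 48, expected clicks 16 + 11 + 8 + 14 = 49.
slot 1 + slot 7 + slot 4 + slot 2: cost 15 + 14 + 9 + 9 = 47 ≤ 48, expected clicks 16 + 8 + 14 + 10 = 48.
Best is slot 1, slot 6, slot 4, and slot 2 with total expected clicks 51.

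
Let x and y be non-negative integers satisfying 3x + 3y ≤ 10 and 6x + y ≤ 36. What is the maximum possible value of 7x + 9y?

(x,y)=(0,3): 3·0+3·3=9≤10, 6·0+1·3=3≤36, objective 27.
(x,y)=(1,2): 3·1+3·2=9≤10, 6·1+1·2=8≤36, objective 25.
(x,y)=(0,2): 3·0+3·2=6≤10, 6·0+1·2=2≤36, objective 18.
No feasible integer point exceeds 27.

27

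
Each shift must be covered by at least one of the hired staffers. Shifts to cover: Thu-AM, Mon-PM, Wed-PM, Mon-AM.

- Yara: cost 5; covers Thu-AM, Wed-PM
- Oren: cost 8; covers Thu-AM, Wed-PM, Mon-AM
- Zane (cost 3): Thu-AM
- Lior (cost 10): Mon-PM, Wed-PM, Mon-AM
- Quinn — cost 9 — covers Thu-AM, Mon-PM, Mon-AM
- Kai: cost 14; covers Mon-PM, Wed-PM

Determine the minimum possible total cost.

13

The greedy cost-per-new-shift heuristic would pick Yara and Quinn for 14, but a cheaper cover exists.
Choose Zane and Lior: together they cover Thu-AM, Mon-PM, Wed-PM, Mon-AM — every shift.
Total cost: 3 + 10 = 13.
No cover costs less than 13.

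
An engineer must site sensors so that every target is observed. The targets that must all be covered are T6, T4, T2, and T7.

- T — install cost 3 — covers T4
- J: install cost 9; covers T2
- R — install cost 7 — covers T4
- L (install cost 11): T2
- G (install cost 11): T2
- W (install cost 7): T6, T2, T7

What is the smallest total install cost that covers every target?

Choose T and W: together they cover T6, T4, T2, T7 — every target.
Total install cost: 3 + 7 = 10.
No cover costs less than 10.

10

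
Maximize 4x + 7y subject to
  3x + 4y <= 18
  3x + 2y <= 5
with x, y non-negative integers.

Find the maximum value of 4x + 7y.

(x,y)=(0,2): 3·0+4·2=8≤18, 3·0+2·2=4≤5, objective 14.
(x,y)=(1,1): 3·1+4·1=7≤18, 3·1+2·1=5≤5, objective 11.
(x,y)=(0,1): 3·0+4·1=4≤18, 3·0+2·1=2≤5, objective 7.
Maximum is 14 at (x,y)=(0,2).

14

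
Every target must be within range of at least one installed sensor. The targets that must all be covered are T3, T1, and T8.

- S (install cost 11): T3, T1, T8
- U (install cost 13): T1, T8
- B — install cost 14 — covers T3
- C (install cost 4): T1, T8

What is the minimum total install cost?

11

The greedy cost-per-new-target heuristic would pick C and S for 15, but a cheaper cover exists.
S alone covers T3, T1, T8 — every target.
Total install cost: 11.
No cover costs less than 11.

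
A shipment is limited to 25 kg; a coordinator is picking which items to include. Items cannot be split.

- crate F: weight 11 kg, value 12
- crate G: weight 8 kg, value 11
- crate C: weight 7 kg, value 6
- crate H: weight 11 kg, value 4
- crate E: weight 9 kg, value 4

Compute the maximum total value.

23

This is an integer program with binary decision variables.
Allowing fractional choices, the relaxed optimum would be about 28.1, but items are indivisible.
crate F + crate G: weight 11 + 8 = 19 ≤ 25, value 12 + 11 = 23.
crate G + crate C + crate E: weight 8 + 7 + 9 = 24 ≤ 25, value 11 + 6 + 4 = 21.
crate F + crate C: weight 11 + 7 = 18 ≤ 25, value 12 + 6 = 18.
Best is crate F and crate G with total value 23.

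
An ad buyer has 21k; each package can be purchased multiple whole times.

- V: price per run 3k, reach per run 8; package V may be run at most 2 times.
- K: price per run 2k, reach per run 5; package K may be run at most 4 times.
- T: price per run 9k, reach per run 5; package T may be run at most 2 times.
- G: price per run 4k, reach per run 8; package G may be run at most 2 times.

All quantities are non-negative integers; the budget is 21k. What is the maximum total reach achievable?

47

V has the best ratio (8/3); taking only V gives at most 2×8 = 16 (stopped by the supply cap of 2).
Mixing does better — 2×V, 3×K, and 2×G: price 20 ≤ 21, reach 2·8 + 3·5 + 2·8 = 47.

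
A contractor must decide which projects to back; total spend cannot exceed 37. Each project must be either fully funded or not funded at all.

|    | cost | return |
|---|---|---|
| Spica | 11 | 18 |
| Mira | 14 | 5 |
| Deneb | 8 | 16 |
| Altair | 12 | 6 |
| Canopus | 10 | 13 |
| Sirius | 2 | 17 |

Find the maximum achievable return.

64

Treat it as a binary knapsack problem.
Take Spica, Deneb, Canopus, and Sirius: cost 11 + 8 + 10 + 2 = 31 ≤ 37, return 18 + 16 + 13 + 17 = 64.
No other feasible combination does better.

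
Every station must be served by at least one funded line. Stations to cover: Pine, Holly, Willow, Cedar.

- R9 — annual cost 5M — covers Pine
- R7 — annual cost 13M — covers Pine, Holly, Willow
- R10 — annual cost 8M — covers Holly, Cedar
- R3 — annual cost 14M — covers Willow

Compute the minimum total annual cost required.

The greedy cost-per-new-station heuristic would pick R10, R9, and R7 for 26, but a cheaper cover exists.
Choose R7 and R10: together they cover Pine, Holly, Willow, Cedar — every station.
Total annual cost: 13 + 8 = 21.
No cover costs less than 21.

21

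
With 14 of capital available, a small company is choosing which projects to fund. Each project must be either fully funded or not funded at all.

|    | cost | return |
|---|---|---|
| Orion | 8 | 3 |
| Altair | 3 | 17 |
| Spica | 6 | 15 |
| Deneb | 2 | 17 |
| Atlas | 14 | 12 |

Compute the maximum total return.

Altair + Deneb: cost 3 + 2 = 5 ≤ 14, return 17 + 17 = 34.
Altair + Spica + Deneb: cost 3 + 6 + 2 = 11 ≤ 14, return 17 + 15 + 17 = 49.
Orion + Altair + Deneb: cost 8 + 3 + 2 = 13 ≤ 14, return 3 + 17 + 17 = 37.
Best is Altair, Spica, and Deneb with total return 49.

49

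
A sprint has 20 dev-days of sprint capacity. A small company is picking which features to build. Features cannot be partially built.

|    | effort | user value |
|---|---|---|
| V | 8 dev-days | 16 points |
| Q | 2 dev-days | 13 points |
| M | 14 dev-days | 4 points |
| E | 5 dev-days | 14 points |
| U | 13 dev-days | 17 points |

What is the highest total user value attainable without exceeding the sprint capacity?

V + Q + E: effort 8 + 2 + 5 = 15 ≤ 20, user value 16 + 13 + 14 = 43.
Q + E + U: effort 2 + 5 + 13 = 20 ≤ 20, user value 13 + 14 + 17 = 44.
Best is Q, E, and U with total user value 44.

44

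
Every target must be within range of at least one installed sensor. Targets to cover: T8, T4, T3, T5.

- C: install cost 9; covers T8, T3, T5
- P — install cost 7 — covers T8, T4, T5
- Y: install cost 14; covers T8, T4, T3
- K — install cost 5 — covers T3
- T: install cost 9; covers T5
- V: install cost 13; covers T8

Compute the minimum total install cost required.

12

Choose P and K: together they cover T8, T4, T3, T5 — every target.
Total install cost: 7 + 5 = 12.
No cover costs less than 12.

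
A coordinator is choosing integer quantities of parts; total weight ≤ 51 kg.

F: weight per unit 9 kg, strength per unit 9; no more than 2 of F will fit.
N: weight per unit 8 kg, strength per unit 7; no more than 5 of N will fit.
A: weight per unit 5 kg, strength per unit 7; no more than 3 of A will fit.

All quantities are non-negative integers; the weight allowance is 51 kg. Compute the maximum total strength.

Take 2×F, 2×N, and 3×A: weight 49 ≤ 51, strength 2·9 + 2·7 + 3·7 = 53.
A has the best ratio (7/5) and is taken to its limit of 3; remaining capacity is filled optimally with the others.

53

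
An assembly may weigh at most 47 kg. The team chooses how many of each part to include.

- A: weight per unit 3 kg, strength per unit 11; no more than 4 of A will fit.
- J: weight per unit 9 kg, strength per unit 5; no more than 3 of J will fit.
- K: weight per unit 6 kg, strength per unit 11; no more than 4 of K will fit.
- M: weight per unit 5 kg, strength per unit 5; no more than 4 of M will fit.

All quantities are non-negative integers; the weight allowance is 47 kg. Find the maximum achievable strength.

98

Take 4×A, 4×K, and 2×M: weight 46 ≤ 47, strength 4·11 + 4·11 + 2·5 = 98.
A has the best ratio (11/3) and is taken to its limit of 4; remaining capacity is filled optimally with the others.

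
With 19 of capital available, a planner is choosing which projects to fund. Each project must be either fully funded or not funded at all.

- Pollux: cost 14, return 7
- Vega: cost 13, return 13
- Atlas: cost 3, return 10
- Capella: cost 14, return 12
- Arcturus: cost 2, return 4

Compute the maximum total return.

27

Take Vega, Atlas, and Arcturus: cost 13 + 3 + 2 = 18 ≤ 19, return 13 + 10 + 4 = 27.
No other feasible combination does better.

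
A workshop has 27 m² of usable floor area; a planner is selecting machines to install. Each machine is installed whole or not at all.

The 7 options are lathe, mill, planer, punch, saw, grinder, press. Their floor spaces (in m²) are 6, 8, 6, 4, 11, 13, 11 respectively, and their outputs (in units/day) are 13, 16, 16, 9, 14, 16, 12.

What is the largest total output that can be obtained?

54

Allowing fractional choices, the relaxed optimum would be about 57.8, but machines are indivisible.
lathe + mill + planer + punch: floor space 6 + 8 + 6 + 4 = 24 ≤ 27, output 13 + 16 + 16 + 9 = 54.
lathe + planer + punch + saw: floor space 6 + 6 + 4 + 11 = 27 ≤ 27, output 13 + 16 + 9 + 14 = 52.
Best is lathe, mill, planer, and punch with total output 54.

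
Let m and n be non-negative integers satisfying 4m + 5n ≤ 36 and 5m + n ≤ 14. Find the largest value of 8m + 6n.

44

(m,n)=(1,6): 4·1+5·6=34≤36, 5·1+1·6=11≤14, objective 44.
(m,n)=(0,7): 4·0+5·7=35≤36, 5·0+1·7=7≤14, objective 42.
No feasible integer point exceeds 44.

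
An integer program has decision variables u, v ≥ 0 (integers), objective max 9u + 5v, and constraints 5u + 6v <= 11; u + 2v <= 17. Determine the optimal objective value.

18

The continuous relaxation peaks at (2.2, 0) with value 19.80; rounding to a feasible lattice point costs some objective.
(u,v)=(2,0): 5·2+6·0=10≤11, 1·2+2·0=2≤17, objective 18.
(u,v)=(1,1): 5·1+6·1=11≤11, 1·1+2·1=3≤17, objective 14.
(u,v)=(1,0): 5·1+6·0=5≤11, 1·1+2·0=1≤17, objective 9.
The best lattice point is (2,0), giving 18.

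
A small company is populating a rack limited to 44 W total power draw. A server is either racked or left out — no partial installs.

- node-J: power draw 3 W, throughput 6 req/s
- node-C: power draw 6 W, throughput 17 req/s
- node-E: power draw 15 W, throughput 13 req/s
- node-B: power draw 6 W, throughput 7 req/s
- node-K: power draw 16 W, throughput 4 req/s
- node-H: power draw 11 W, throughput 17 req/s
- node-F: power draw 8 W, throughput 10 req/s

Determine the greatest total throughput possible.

Allowing fractional choices, the relaxed optimum would be about 65.7, but servers are indivisible.
node-J + node-C + node-E + node-B + node-H: power draw 3 + 6 + 15 + 6 + 11 = 41 ≤ 44, throughput 6 + 17 + 13 + 7 + 17 = 60.
node-J + node-C + node-E + node-H + node-F: power draw 3 + 6 + 15 + 11 + 8 = 43 ≤ 44, throughput 6 + 17 + 13 + 17 + 10 = 63.
Best is node-J, node-C, node-E, node-H, and node-F with total throughput 63.

63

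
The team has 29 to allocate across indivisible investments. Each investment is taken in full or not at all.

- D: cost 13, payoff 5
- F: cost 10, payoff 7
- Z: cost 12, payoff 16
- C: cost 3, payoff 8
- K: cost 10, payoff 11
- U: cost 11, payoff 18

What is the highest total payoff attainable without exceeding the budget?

42

Allowing fractional choices, the relaxed optimum would be about 45.3, but investments are indivisible.
Z + C + K: cost 12 + 3 + 10 = 25 ≤ 29, payoff 16 + 8 + 11 = 35.
C + K + U: cost 3 + 10 + 11 = 24 ≤ 29, payoff 8 + 11 + 18 = 37.
Z + C + U: cost 12 + 3 + 11 = 26 ≤ 29, payoff 16 + 8 + 18 = 42.
Best is Z, C, and U with total payoff 42.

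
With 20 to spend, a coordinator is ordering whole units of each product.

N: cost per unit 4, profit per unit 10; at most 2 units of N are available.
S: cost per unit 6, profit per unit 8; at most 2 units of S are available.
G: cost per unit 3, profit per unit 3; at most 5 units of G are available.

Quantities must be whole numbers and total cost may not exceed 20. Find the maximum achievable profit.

36

2×N, 1×S, and 2×G: cost 20 ≤ 20, profit 2·10 + 1·8 + 2·3 = 34.
2×N and 2×S: cost 20 ≤ 20, profit 2·10 + 2·8 = 36.
Best is 36.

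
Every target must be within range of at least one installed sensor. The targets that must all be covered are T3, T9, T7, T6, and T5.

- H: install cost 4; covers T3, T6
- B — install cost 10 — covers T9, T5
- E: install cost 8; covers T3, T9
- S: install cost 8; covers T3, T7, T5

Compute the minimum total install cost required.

20

Choose H, E, and S: together they cover T3, T9, T7, T6, T5 — every target.
Total install cost: 4 + 8 + 8 = 20.
No cover costs less than 20.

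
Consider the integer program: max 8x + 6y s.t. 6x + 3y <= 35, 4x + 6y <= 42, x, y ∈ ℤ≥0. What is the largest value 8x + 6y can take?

Relaxing integrality, the LP optimum is 56.00 at (x,y) = (3.5, 4.67), which is not an integer point.
(x,y)=(3,5): 6·3+3·5=33≤35, 4·3+6·5=42≤42, objective 54.
(x,y)=(4,3): 6·4+3·3=33≤35, 4·4+6·3=34≤42, objective 50.
(x,y)=(3,4): 6·3+3·4=30≤35, 4·3+6·4=36≤42, objective 48.
No feasible integer point exceeds 54.

54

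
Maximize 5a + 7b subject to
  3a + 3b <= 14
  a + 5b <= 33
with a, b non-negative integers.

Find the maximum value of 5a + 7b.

The continuous relaxation peaks at (0, 4.67) with value 32.67; rounding to a feasible lattice point costs some objective.
(a,b)=(0,4): 3·0+3·4=12≤14, 1·0+5·4=20≤33, objective 28.
(a,b)=(1,3): 3·1+3·3=12≤14, 1·1+5·3=16≤33, objective 26.
The best lattice point is (0,4), giving 28.

28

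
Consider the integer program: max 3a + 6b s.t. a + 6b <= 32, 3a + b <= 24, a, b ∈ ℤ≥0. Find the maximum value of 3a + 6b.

42

The continuous relaxation peaks at (6.59, 4.24) with value 45.18; rounding to a feasible lattice point costs some objective.
(a,b)=(6,4): 1·6+6·4=30≤32, 3·6+1·4=22≤24, objective 42.
(a,b)=(5,4): 1·5+6·4=29≤32, 3·5+1·4=19≤24, objective 39.
(a,b)=(7,3): 1·7+6·3=25≤32, 3·7+1·3=24≤24, objective 39.
(a,b)=(6,3): 1·6+6·3=24≤32, 3·6+1·3=21≤24, objective 36.
The best lattice point is (6,4), giving 42.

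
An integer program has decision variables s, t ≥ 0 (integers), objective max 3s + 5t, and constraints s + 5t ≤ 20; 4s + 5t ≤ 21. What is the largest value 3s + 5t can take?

20

(s,t)=(0,4): 1·0+5·4=20≤20, 4·0+5·4=20≤21, objective 20.
(s,t)=(1,3): 1·1+5·3=16≤20, 4·1+5·3=19≤21, objective 18.
(s,t)=(0,3): 1·0+5·3=15≤20, 4·0+5·3=15≤21, objective 15.
(s,t)=(1,2): 1·1+5·2=11≤20, 4·1+5·2=14≤21, objective 13.
Maximum is 20 at (s,t)=(0,4).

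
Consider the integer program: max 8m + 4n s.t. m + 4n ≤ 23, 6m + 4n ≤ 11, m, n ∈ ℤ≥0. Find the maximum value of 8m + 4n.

The continuous relaxation peaks at (1.83, 0) with value 14.67; rounding to a feasible lattice point costs some objective.
(m,n)=(1,1): 1·1+4·1=5≤23, 6·1+4·1=10≤11, objective 12.
(m,n)=(0,2): 1·0+4·2=8≤23, 6·0+4·2=8≤11, objective 8.
(m,n)=(1,0): 1·1+4·0=1≤23, 6·1+4·0=6≤11, objective 8.
Maximum is 12 at (m,n)=(1,1).

12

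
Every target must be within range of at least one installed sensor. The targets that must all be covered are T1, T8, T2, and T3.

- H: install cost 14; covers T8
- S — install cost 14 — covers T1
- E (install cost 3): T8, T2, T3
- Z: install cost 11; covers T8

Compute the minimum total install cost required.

This is a weighted set-cover instance.
Choose S and E: together they cover T1, T8, T2, T3 — every target.
Total install cost: 14 + 3 = 17.
No cover costs less than 17.

17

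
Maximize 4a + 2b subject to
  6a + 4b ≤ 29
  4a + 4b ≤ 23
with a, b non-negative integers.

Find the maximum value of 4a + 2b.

18

Relaxing integrality, the LP optimum is 19.33 at (a,b) = (4.83, 0), which is not an integer point.
(a,b)=(4,1): 6·4+4·1=28≤29, 4·4+4·1=20≤23, objective 18.
(a,b)=(4,0): 6·4+4·0=24≤29, 4·4+4·0=16≤23, objective 16.
No feasible integer point exceeds 18.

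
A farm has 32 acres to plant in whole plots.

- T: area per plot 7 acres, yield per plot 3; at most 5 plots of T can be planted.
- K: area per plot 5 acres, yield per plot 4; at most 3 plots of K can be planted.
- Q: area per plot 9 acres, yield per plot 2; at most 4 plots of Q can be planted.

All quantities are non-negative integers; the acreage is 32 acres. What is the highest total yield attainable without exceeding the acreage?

18

This is a bounded integer knapsack.
Take 2×T and 3×K: area 29 ≤ 32, yield 2·3 + 3·4 = 18.
K has the best ratio (4/5) and is taken to its limit of 3; remaining capacity is filled optimally with the others.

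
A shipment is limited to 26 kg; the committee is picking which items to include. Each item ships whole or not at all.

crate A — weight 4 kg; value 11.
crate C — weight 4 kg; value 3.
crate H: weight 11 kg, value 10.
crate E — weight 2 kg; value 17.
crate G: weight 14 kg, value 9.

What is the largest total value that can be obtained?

Allowing fractional choices, the relaxed optimum would be about 44.2, but items are indivisible.
crate A + crate H + crate E: weight 4 + 11 + 2 = 17 ≤ 26, value 11 + 10 + 17 = 38.
crate A + crate C + crate H + crate E: weight 4 + 4 + 11 + 2 = 21 ≤ 26, value 11 + 3 + 10 + 17 = 41.
crate A + crate C + crate E + crate G: weight 4 + 4 + 2 + 14 = 24 ≤ 26, value 11 + 3 + 17 + 9 = 40.
Best is crate A, crate C, crate H, and crate E with total value 41.

41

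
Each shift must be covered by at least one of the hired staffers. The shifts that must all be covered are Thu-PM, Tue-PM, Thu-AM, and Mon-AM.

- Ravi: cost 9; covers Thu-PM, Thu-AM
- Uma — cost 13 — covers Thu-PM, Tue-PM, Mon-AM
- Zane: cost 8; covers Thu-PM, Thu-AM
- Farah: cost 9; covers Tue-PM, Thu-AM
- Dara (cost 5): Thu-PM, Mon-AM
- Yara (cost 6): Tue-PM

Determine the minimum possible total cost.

Choose Farah and Dara: together they cover Thu-PM, Tue-PM, Thu-AM, Mon-AM — every shift.
Total cost: 9 + 5 = 14.
No cover costs less than 14.

14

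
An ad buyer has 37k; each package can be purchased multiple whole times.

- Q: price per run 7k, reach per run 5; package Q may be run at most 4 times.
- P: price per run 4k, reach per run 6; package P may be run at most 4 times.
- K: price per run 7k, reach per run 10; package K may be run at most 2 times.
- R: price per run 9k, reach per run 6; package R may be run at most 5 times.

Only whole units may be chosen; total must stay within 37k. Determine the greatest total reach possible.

P has the best ratio (6/4); taking only P gives at most 4×6 = 24 (stopped by the supply cap of 4).
Mixing does better — 1×Q, 4×P, and 2×K: price 37 ≤ 37, reach 1·5 + 4·6 + 2·10 = 49.

49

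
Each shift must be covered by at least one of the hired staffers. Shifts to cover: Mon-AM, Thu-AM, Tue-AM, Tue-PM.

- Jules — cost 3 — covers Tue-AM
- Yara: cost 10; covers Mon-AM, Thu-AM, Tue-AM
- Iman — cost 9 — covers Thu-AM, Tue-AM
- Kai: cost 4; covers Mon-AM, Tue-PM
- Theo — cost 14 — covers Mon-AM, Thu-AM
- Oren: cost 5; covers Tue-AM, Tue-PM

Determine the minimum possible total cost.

13

This is a weighted set-cover instance.
The greedy cost-per-new-shift heuristic would pick Kai, Jules, and Iman for 16, but a cheaper cover exists.
Choose Iman and Kai: together they cover Mon-AM, Thu-AM, Tue-AM, Tue-PM — every shift.
Total cost: 9 + 4 = 13.
No cover costs less than 13.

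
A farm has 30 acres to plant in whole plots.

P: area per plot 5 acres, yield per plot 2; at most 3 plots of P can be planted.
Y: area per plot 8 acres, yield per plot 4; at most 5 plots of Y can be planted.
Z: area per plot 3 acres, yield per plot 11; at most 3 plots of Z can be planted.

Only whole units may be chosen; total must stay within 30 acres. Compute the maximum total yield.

43

2×Y and 3×Z: area 25 ≤ 30, yield 2·4 + 3·11 = 41.
1×P, 2×Y, and 3×Z: area 30 ≤ 30, yield 1·2 + 2·4 + 3·11 = 43.
Best is 43.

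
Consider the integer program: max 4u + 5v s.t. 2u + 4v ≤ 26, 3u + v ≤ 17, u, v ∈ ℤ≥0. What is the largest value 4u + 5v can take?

37

Relaxing integrality, the LP optimum is 38.80 at (u,v) = (4.2, 4.4), which is not an integer point.
(u,v)=(3,5): 2·3+4·5=26≤26, 3·3+1·5=14≤17, objective 37.
(u,v)=(4,4): 2·4+4·4=24≤26, 3·4+1·4=16≤17, objective 36.
(u,v)=(2,5): 2·2+4·5=24≤26, 3·2+1·5=11≤17, objective 33.
The best lattice point is (3,5), giving 37.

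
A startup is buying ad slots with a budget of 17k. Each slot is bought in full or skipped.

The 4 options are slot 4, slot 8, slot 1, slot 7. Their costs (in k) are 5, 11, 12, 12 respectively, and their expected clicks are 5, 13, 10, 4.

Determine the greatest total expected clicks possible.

This is a 0-1 knapsack instance.
Allowing fractional choices, the relaxed optimum would be about 18.8, but ad slots are indivisible.
slot 4 + slot 1: cost 5 + 12 = 17 ≤ 17, expected clicks 5 + 10 = 15.
slot 4 + slot 8: cost 5 + 11 = 16 ≤ 17, expected clicks 5 + 13 = 18.
Best is slot 4 and slot 8 with total expected clicks 18.

18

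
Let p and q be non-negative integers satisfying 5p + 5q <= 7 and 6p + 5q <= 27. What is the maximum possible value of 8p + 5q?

8

The continuous relaxation peaks at (1.4, 0) with value 11.20; rounding to a feasible lattice point costs some objective.
(p,q)=(1,0): 5·1+5·0=5≤7, 6·1+5·0=6≤27, objective 8.
(p,q)=(0,1): 5·0+5·1=5≤7, 6·0+5·1=5≤27, objective 5.
(p,q)=(0,0): 5·0+5·0=0≤7, 6·0+5·0=0≤27, objective 0.
Maximum is 8 at (p,q)=(1,0).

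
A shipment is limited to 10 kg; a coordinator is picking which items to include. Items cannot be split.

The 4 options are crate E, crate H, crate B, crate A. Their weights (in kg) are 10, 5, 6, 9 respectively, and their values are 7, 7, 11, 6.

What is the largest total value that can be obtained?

11

Allowing fractional choices, the relaxed optimum would be about 16.6, but items are indivisible.
crate E: weight 10 ≤ 10, value 7.
crate B: weight 6 ≤ 10, value 11.
crate H: weight 5 ≤ 10, value 7.
Best is crate B with total value 11.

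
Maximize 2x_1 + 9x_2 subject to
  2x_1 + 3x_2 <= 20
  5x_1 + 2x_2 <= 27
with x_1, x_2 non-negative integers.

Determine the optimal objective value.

56

(x_1,x_2)=(1,6) is feasible, giving 56.
(x_1,x_2)=(0,6) is feasible, giving 54.
(x_1,x_2)=(2,5) is feasible, giving 49.
Maximum is 56 at (x_1,x_2)=(1,6).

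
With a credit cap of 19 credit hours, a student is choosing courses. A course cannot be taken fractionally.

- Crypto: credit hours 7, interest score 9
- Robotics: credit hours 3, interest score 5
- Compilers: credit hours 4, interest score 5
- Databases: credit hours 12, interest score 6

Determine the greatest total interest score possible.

Allowing fractional choices, the relaxed optimum would be about 21.5, but courses are indivisible.
Robotics + Compilers + Databases: credit hours 3 + 4 + 12 = 19 ≤ 19, interest score 5 + 5 + 6 = 16.
Crypto + Robotics + Compilers: credit hours 7 + 3 + 4 = 14 ≤ 19, interest score 9 + 5 + 5 = 19.
Best is Crypto, Robotics, and Compilers with total interest score 19.

19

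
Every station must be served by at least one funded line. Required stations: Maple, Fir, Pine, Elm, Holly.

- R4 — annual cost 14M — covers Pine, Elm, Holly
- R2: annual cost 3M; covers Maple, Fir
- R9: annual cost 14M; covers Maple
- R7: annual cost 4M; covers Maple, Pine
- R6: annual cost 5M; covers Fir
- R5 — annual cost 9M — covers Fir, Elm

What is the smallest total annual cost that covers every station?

17

The greedy cost-per-new-station heuristic would pick R2, R7, and R4 for 21, but a cheaper cover exists.
Choose R4 and R2: together they cover Maple, Fir, Pine, Elm, Holly — every station.
Total annual cost: 14 + 3 = 17.
No cover costs less than 17.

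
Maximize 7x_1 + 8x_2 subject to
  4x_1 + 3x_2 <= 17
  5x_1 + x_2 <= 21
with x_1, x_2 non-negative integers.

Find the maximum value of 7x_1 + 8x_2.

40

(x_1,x_2)=(0,5): 4·0+3·5=15≤17, 5·0+1·5=5≤21, objective 40.
(x_1,x_2)=(1,4): 4·1+3·4=16≤17, 5·1+1·4=9≤21, objective 39.
(x_1,x_2)=(0,4): 4·0+3·4=12≤17, 5·0+1·4=4≤21, objective 32.
The best lattice point is (0,5), giving 40.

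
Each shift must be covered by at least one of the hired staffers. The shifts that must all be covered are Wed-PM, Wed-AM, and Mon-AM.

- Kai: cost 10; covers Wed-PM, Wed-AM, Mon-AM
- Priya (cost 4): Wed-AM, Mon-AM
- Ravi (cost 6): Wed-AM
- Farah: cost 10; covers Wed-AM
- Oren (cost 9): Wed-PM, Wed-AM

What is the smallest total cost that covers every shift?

10

The greedy cost-per-new-shift heuristic would pick Priya and Oren for 13, but a cheaper cover exists.
Kai alone covers Wed-PM, Wed-AM, Mon-AM — every shift.
Total cost: 10.
No cover costs less than 10.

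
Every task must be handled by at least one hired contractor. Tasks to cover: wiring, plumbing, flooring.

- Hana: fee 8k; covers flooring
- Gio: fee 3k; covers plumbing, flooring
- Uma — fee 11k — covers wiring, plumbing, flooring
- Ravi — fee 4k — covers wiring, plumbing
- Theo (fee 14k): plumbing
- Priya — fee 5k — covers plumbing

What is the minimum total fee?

Choose Gio and Ravi: together they cover wiring, plumbing, flooring — every task.
Total fee: 3 + 4 = 7.

7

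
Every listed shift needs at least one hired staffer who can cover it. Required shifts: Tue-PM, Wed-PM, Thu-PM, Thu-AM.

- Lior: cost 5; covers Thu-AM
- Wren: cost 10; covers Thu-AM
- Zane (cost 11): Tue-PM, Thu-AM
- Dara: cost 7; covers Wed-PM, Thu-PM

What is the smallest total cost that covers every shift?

18

The greedy cost-per-new-shift heuristic would pick Dara, Lior, and Zane for 23, but a cheaper cover exists.
Choose Zane and Dara: together they cover Tue-PM, Wed-PM, Thu-PM, Thu-AM — every shift.
Total cost: 11 + 7 = 18.
No cover costs less than 18.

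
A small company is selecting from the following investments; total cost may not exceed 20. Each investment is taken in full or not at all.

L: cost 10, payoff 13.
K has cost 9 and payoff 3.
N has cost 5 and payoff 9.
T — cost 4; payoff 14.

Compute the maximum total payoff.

36

Allowing fractional choices, the relaxed optimum would be about 36.3, but investments are indivisible.
L + T: cost 10 + 4 = 14 ≤ 20, payoff 13 + 14 = 27.
K + N + T: cost 9 + 5 + 4 = 18 ≤ 20, payoff 3 + 9 + 14 = 26.
L + N + T: cost 10 + 5 + 4 = 19 ≤ 20, payoff 13 + 9 + 14 = 36.
Best is L, N, and T with total payoff 36.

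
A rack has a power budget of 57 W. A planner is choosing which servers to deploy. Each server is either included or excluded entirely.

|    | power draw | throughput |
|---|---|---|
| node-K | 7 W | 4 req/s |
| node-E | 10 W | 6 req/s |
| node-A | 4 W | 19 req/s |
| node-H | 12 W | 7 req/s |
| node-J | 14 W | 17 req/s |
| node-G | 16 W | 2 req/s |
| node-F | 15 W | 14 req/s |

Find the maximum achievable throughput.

Take node-E, node-A, node-H, node-J, and node-F: power draw 10 + 4 + 12 + 14 + 15 = 55 ≤ 57, throughput 6 + 19 + 7 + 17 + 14 = 63.
No other feasible combination does better.

63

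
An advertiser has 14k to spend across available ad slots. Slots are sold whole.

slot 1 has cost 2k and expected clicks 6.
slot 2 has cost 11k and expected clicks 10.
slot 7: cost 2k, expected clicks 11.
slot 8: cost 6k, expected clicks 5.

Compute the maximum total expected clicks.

22

Treat it as a binary knapsack problem.
Allowing fractional choices, the relaxed optimum would be about 26.1, but ad slots are indivisible.
slot 2 + slot 7: cost 11 + 2 = 13 ≤ 14, expected clicks 10 + 11 = 21.
slot 1 + slot 7 + slot 8: cost 2 + 2 + 6 = 10 ≤ 14, expected clicks 6 + 11 + 5 = 22.
slot 1 + slot 7: cost 2 + 2 = 4 ≤ 14, expected clicks 6 + 11 = 17.
Best is slot 1, slot 7, and slot 8 with total expected clicks 22.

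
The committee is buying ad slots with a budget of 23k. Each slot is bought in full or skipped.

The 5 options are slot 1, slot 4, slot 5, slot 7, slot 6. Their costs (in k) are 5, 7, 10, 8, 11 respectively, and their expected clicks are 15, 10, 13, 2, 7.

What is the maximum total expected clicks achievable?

Allowing fractional choices, the relaxed optimum would be about 38.6, but ad slots are indivisible.
slot 1 + slot 4 + slot 5: cost 5 + 7 + 10 = 22 ≤ 23, expected clicks 15 + 10 + 13 = 38.
slot 1 + slot 4 + slot 6: cost 5 + 7 + 11 = 23 ≤ 23, expected clicks 15 + 10 + 7 = 32.
Best is slot 1, slot 4, and slot 5 with total expected clicks 38.

38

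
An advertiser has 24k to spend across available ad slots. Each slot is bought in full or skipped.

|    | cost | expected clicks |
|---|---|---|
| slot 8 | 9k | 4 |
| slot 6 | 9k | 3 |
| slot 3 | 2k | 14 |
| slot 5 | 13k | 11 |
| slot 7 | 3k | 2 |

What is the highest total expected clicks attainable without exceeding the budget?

29

Allowing fractional choices, the relaxed optimum would be about 29.7, but ad slots are indivisible.
slot 8 + slot 3 + slot 5: cost 9 + 2 + 13 = 24 ≤ 24, expected clicks 4 + 14 + 11 = 29.
slot 6 + slot 3 + slot 5: cost 9 + 2 + 13 = 24 ≤ 24, expected clicks 3 + 14 + 11 = 28.
slot 3 + slot 5 + slot 7: cost 2 + 13 + 3 = 18 ≤ 24, expected clicks 14 + 11 + 2 = 27.
Best is slot 8, slot 3, and slot 5 with total expected clicks 29.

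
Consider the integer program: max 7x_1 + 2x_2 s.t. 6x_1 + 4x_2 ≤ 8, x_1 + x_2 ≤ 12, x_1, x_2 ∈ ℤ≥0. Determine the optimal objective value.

7

Relaxing integrality, the LP optimum is 9.33 at (x_1,x_2) = (1.33, 0), which is not an integer point.
(x_1,x_2)=(1,0): 6·1+4·0=6≤8, 1·1+1·0=1≤12, objective 7.
(x_1,x_2)=(0,1): 6·0+4·1=4≤8, 1·0+1·1=1≤12, objective 2.
(x_1,x_2)=(0,0): 6·0+4·0=0≤8, 1·0+1·0=0≤12, objective 0.
Maximum is 7 at (x_1,x_2)=(1,0).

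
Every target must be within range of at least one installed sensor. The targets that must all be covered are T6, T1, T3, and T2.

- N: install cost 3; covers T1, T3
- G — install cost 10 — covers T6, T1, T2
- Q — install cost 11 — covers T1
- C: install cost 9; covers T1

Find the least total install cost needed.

13

This is an integer covering problem.
Choose N and G: together they cover T6, T1, T3, T2 — every target.
Total install cost: 3 + 10 = 13.
No cover costs less than 13.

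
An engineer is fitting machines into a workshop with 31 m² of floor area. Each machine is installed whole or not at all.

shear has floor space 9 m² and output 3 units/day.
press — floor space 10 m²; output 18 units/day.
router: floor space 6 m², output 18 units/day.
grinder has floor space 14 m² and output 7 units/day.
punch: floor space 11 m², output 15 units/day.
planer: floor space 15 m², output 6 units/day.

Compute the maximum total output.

Allowing fractional choices, the relaxed optimum would be about 53.0, but machines are indivisible.
press + router + grinder: floor space 10 + 6 + 14 = 30 ≤ 31, output 18 + 18 + 7 = 43.
press + router + punch: floor space 10 + 6 + 11 = 27 ≤ 31, output 18 + 18 + 15 = 51.
Best is press, router, and punch with total output 51.

51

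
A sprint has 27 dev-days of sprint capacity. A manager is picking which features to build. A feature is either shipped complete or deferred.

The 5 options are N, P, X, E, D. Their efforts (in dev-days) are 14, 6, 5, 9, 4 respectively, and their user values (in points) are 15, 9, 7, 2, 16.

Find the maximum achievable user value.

This is an integer program with binary decision variables.
N + P + D: effort 14 + 6 + 4 = 24 ≤ 27, user value 15 + 9 + 16 = 40.
N + X + D: effort 14 + 5 + 4 = 23 ≤ 27, user value 15 + 7 + 16 = 38.
P + X + E + D: effort 6 + 5 + 9 + 4 = 24 ≤ 27, user value 9 + 7 + 2 + 16 = 34.
Best is N, P, and D with total user value 40.

40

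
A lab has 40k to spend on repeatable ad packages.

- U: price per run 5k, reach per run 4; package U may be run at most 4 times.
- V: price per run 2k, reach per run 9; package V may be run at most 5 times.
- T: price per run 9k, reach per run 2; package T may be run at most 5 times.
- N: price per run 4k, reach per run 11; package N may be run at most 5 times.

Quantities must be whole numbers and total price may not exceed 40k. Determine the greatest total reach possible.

108

V has the best ratio (9/2); taking only V gives at most 5×9 = 45 (stopped by the supply cap of 5).
Mixing does better — 2×U, 5×V, and 5×N: price 40 ≤ 40, reach 2·4 + 5·9 + 5·11 = 108.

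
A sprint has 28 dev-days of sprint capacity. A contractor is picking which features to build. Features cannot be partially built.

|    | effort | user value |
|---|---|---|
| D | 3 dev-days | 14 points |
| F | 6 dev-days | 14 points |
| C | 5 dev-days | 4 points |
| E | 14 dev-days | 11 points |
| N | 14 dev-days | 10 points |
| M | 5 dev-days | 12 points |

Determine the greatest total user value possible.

51

Allowing fractional choices, the relaxed optimum would be about 51.1, but features are indivisible.
D + F + E + M: effort 3 + 6 + 14 + 5 = 28 ≤ 28, user value 14 + 14 + 11 + 12 = 51.
D + F + C + M: effort 3 + 6 + 5 + 5 = 19 ≤ 28, user value 14 + 14 + 4 + 12 = 44.
D + F + N + M: effort 3 + 6 + 14 + 5 = 28 ≤ 28, user value 14 + 14 + 10 + 12 = 50.
Best is D, F, E, and M with total user value 51.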